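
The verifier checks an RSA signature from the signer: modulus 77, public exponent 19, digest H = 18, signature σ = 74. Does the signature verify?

verifies

σ^2 ≡ 74^2 = 5476 ≡ 9
σ^4 ≡ 9^2 = 81 ≡ 4
σ^8 ≡ 4^2 = 16
σ^16 ≡ 16^2 = 256 ≡ 25
19 = 16 + 2 + 1, so σ^19 ≡ 25·9·74 ≡ 18 (mod 77)
σ^19 mod 77 = 18 matches H.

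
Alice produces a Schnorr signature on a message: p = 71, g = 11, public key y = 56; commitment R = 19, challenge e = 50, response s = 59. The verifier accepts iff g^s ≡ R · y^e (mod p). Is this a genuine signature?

forged

g^s mod p:
11^2 = 121 ≡ 50
11^4 ≡ 50^2 = 2500 ≡ 15
11^8 ≡ 15^2 = 225 ≡ 12
11^16 ≡ 12^2 = 144 ≡ 2
11^32 ≡ 2^2 = 4
59 = 32 + 16 + 8 + 2 + 1, so 11^59 ≡ 4·2·12·50·11 ≡ 47 (mod 71)
R · y^e mod p:
56^2 = 3136 ≡ 12
56^4 ≡ 12^2 = 144 ≡ 2
56^8 ≡ 2^2 = 4
56^16 ≡ 4^2 = 16
56^32 ≡ 16^2 = 256 ≡ 43
50 = 32 + 16 + 2, so 56^50 ≡ 43·16·12 ≡ 20 (mod 71)
19·20 = 380 ≡ 25 (mod 71)
47 ≠ 25; the check fails.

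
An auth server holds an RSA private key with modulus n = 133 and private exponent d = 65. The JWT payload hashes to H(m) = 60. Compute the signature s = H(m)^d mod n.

86

(H(m))^2 ≡ 60^2 = 3600 ≡ 9
(H(m))^4 ≡ 9^2 = 81
(H(m))^8 ≡ 81^2 = 6561 ≡ 44
(H(m))^16 ≡ 44^2 = 1936 ≡ 74
(H(m))^32 ≡ 74^2 = 5476 ≡ 23
(H(m))^64 ≡ 23^2 = 529 ≡ 130
65 = 64 + 1, so (H(m))^65 ≡ 130·60 ≡ 86 (mod 133)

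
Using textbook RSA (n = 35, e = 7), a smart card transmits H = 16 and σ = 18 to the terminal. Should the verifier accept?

reject

σ^2 ≡ 18^2 = 324 ≡ 9
σ^4 ≡ 9^2 = 81 ≡ 11
7 = 4 + 2 + 1, so σ^7 ≡ 11·9·18 ≡ 32 (mod 35)
σ^7 mod 35 = 32, but H = 16.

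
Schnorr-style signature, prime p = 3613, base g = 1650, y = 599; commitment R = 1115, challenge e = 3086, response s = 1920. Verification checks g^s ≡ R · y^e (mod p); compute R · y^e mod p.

2729

599^2 = 358801 ≡ 1114
599^4 ≡ 1114^2 = 1240996 ≡ 1737
599^8 ≡ 1737^2 = 3017169 ≡ 314
599^16 ≡ 314^2 = 98596 ≡ 1045
599^32 ≡ 1045^2 = 1092025 ≡ 899
599^64 ≡ 899^2 = 808201 ≡ 2502
599^128 ≡ 2502^2 = 6260004 ≡ 2288
599^256 ≡ 2288^2 = 5234944 ≡ 3320
599^512 ≡ 3320^2 = 11022400 ≡ 2750
599^1024 ≡ 2750^2 = 7562500 ≡ 491
599^2048 ≡ 491^2 = 241081 ≡ 2623
3086 = 2048 + 1024 + 8 + 4 + 2, so 599^3086 ≡ 2623·491·314·1737·1114 ≡ 657 (mod 3613)
R · y^e ≡ 1115·657 = 732555 ≡ 2729 (mod 3613)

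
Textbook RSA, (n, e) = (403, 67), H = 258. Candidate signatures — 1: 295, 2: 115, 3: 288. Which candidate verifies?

3

Candidate 1: 295^67 mod 403 = 256
Candidate 2: 115^67 mod 403 = 145
Candidate 3: 288^67 mod 403 = 258
  → matches H = 258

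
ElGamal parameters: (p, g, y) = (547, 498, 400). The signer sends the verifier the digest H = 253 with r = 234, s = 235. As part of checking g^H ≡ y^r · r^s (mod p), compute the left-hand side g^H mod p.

246

498^2 = 248004 ≡ 213
498^4 ≡ 213^2 = 45369 ≡ 515
498^8 ≡ 515^2 = 265225 ≡ 477
498^16 ≡ 477^2 = 227529 ≡ 524
498^32 ≡ 524^2 = 274576 ≡ 529
498^64 ≡ 529^2 = 279841 ≡ 324
498^128 ≡ 324^2 = 104976 ≡ 499
253 = 128 + 64 + 32 + 16 + 8 + 4 + 1, so 498^253 ≡ 499·324·529·524·477·515·498 ≡ 246 (mod 547)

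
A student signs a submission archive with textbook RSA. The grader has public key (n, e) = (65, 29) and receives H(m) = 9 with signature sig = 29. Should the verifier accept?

accept

sig^2 ≡ 29^2 = 841 ≡ 61
sig^4 ≡ 61^2 = 3721 ≡ 16
sig^8 ≡ 16^2 = 256 ≡ 61
sig^16 ≡ 61^2 = 3721 ≡ 16
29 = 16 + 8 + 4 + 1, so sig^29 ≡ 16·61·16·29 ≡ 9 (mod 65)
9 = H(m), so the signature checks out.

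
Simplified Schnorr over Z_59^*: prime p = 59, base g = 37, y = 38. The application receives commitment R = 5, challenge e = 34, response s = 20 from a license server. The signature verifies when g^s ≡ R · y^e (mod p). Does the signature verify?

g^s mod p:
37^2 = 1369 ≡ 12
37^4 ≡ 12^2 = 144 ≡ 26
37^8 ≡ 26^2 = 676 ≡ 27
37^16 ≡ 27^2 = 729 ≡ 21
20 = 16 + 4, so 37^20 ≡ 21·26 ≡ 15 (mod 59)
R · y^e mod p:
38^2 = 1444 ≡ 28
38^4 ≡ 28^2 = 784 ≡ 17
38^8 ≡ 17^2 = 289 ≡ 53
38^16 ≡ 53^2 = 2809 ≡ 36
38^32 ≡ 36^2 = 1296 ≡ 57
34 = 32 + 2, so 38^34 ≡ 57·28 ≡ 3 (mod 59)
5·3 = 15 ≡ 15 (mod 59)
15 ≡ 15 (mod 59); signature holds.

verifies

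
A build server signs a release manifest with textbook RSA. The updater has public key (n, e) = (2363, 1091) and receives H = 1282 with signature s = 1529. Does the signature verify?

does not verify

s^1091 mod 2363 = 1529
s^1091 mod 2363 = 1529, but H = 1282.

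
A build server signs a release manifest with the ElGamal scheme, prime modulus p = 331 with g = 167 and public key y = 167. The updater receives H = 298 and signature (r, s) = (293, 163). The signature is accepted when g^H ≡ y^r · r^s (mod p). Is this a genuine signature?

genuine

Left side g^H mod p:
167^2 = 27889 ≡ 85
167^4 ≡ 85^2 = 7225 ≡ 274
167^8 ≡ 274^2 = 75076 ≡ 270
167^16 ≡ 270^2 = 72900 ≡ 80
167^32 ≡ 80^2 = 6400 ≡ 111
167^64 ≡ 111^2 = 12321 ≡ 74
167^128 ≡ 74^2 = 5476 ≡ 180
167^256 ≡ 180^2 = 32400 ≡ 293
298 = 256 + 32 + 8 + 2, so 167^298 ≡ 293·111·270·85 ≡ 167 (mod 331)
Right side y^r · r^s mod p:
167^2 = 27889 ≡ 85
167^4 ≡ 85^2 = 7225 ≡ 274
167^8 ≡ 274^2 = 75076 ≡ 270
167^16 ≡ 270^2 = 72900 ≡ 80
167^32 ≡ 80^2 = 6400 ≡ 111
167^64 ≡ 111^2 = 12321 ≡ 74
167^128 ≡ 74^2 = 5476 ≡ 180
167^256 ≡ 180^2 = 32400 ≡ 293
293 = 256 + 32 + 4 + 1, so 167^293 ≡ 293·111·274·167 ≡ 180 (mod 331)
293^2 = 85849 ≡ 120
293^4 ≡ 120^2 = 14400 ≡ 167
293^8 ≡ 167^2 = 27889 ≡ 85
293^16 ≡ 85^2 = 7225 ≡ 274
293^32 ≡ 274^2 = 75076 ≡ 270
293^64 ≡ 270^2 = 72900 ≡ 80
293^128 ≡ 80^2 = 6400 ≡ 111
163 = 128 + 32 + 2 + 1, so 293^163 ≡ 111·270·120·293 ≡ 80 (mod 331)
180·80 = 14400 ≡ 167 (mod 331)
167 ≡ 167 (mod 331), so the signature is genuine.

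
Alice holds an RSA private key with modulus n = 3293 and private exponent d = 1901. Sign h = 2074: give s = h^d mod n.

Squares mod 3293: h^1≡2074, h^2≡818, h^4≡645, h^8≡1107, h^16≡453, h^32≡1043, h^64≡1159, h^128≡3030, h^256≡16, h^512≡256, h^1024≡2969
1901 = 1024 + 512 + 256 + 64 + 32 + 8 + 4 + 1, so h^1901 ≡ 2969·256·16·1159·1043·1107·645·2074 ≡ 727 (mod 3293)

727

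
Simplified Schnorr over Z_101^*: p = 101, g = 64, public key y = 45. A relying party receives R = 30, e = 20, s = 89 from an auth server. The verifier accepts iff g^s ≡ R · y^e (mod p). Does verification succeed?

passes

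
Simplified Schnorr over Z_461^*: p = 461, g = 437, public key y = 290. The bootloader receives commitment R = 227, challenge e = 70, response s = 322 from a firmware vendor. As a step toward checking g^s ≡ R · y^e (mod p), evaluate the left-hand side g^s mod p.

Squares mod 461: 437^1≡437, 437^2≡115, 437^4≡317, 437^8≡452, 437^16≡81, 437^32≡107, 437^64≡385, 437^128≡244, 437^256≡67
322 = 256 + 64 + 2, so 437^322 ≡ 67·385·115 ≡ 351 (mod 461)

351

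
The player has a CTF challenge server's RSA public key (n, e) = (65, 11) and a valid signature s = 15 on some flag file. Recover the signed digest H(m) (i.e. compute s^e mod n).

s^2 ≡ 15^2 = 225 ≡ 30
s^4 ≡ 30^2 = 900 ≡ 55
s^8 ≡ 55^2 = 3025 ≡ 35
11 = 8 + 2 + 1, so s^11 ≡ 35·30·15 ≡ 20 (mod 65)

20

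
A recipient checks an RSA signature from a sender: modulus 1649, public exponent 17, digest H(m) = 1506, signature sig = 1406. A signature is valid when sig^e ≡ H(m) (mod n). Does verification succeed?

sig^2 ≡ 1406^2 = 1976836 ≡ 1334
sig^4 ≡ 1334^2 = 1779556 ≡ 285
sig^8 ≡ 285^2 = 81225 ≡ 424
sig^16 ≡ 424^2 = 179776 ≡ 35
17 = 16 + 1, so sig^17 ≡ 35·1406 ≡ 1389 (mod 1649)
sig^17 mod 1649 = 1389, but H(m) = 1506.

fails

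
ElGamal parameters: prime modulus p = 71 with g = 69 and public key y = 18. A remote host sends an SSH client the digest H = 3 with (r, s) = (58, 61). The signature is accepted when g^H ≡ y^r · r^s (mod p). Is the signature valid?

invalid

Left side g^H mod p:
69^2 = 4761 ≡ 4
3 = 2 + 1, so 69^3 ≡ 4·69 ≡ 63 (mod 71)
Right side y^r · r^s mod p:
18^2 = 324 ≡ 40
18^4 ≡ 40^2 = 1600 ≡ 38
18^8 ≡ 38^2 = 1444 ≡ 24
18^16 ≡ 24^2 = 576 ≡ 8
18^32 ≡ 8^2 = 64
58 = 32 + 16 + 8 + 2, so 18^58 ≡ 64·8·24·40 ≡ 58 (mod 71)
58^2 = 3364 ≡ 27
58^4 ≡ 27^2 = 729 ≡ 19
58^8 ≡ 19^2 = 361 ≡ 6
58^16 ≡ 6^2 = 36
58^32 ≡ 36^2 = 1296 ≡ 18
61 = 32 + 16 + 8 + 4 + 1, so 58^61 ≡ 18·36·6·19·58 ≡ 10 (mod 71)
58·10 = 580 ≡ 12 (mod 71)
63 ≠ 12, so verification fails.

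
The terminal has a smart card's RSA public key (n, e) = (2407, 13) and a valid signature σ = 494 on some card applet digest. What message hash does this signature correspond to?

σ^2 ≡ 494^2 = 244036 ≡ 929
σ^4 ≡ 929^2 = 863041 ≡ 1335
σ^8 ≡ 1335^2 = 1782225 ≡ 1045
13 = 8 + 4 + 1, so σ^13 ≡ 1045·1335·494 ≡ 2031 (mod 2407)

2031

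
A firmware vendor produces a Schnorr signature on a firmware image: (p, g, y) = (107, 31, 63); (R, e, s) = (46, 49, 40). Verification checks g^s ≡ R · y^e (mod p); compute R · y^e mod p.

63^2 = 3969 ≡ 10
63^4 ≡ 10^2 = 100
63^8 ≡ 100^2 = 10000 ≡ 49
63^16 ≡ 49^2 = 2401 ≡ 47
63^32 ≡ 47^2 = 2209 ≡ 69
49 = 32 + 16 + 1, so 63^49 ≡ 69·47·63 ≡ 46 (mod 107)
R · y^e ≡ 46·46 = 2116 ≡ 83 (mod 107)

83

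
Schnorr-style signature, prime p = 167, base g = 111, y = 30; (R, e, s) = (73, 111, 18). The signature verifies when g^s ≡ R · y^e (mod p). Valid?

yes

g^s mod p:
Squares mod 167: 111^1≡111, 111^2≡130, 111^4≡33, 111^8≡87, 111^16≡54
18 = 16 + 2, so 111^18 ≡ 54·130 ≡ 6 (mod 167)
R · y^e mod p:
Squares mod 167: 30^1≡30, 30^2≡65, 30^4≡50, 30^8≡162, 30^16≡25, 30^32≡124, 30^64≡12
111 = 64 + 32 + 8 + 4 + 2 + 1, so 30^111 ≡ 12·124·162·50·65·30 ≡ 71 (mod 167)
73·71 = 5183 ≡ 6 (mod 167)
6 ≡ 6 (mod 167); signature holds.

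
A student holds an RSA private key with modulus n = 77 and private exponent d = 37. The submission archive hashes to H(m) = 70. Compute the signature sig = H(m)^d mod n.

(H(m))^2 ≡ 70^2 = 4900 ≡ 49
(H(m))^4 ≡ 49^2 = 2401 ≡ 14
(H(m))^8 ≡ 14^2 = 196 ≡ 42
(H(m))^16 ≡ 42^2 = 1764 ≡ 70
(H(m))^32 ≡ 70^2 = 4900 ≡ 49
37 = 32 + 4 + 1, so (H(m))^37 ≡ 49·14·70 ≡ 49 (mod 77)

49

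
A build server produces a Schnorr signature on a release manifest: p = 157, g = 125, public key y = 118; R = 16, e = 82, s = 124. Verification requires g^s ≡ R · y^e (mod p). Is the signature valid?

valid

g^s mod p:
Squares mod 157: 125^1≡125, 125^2≡82, 125^4≡130, 125^8≡101, 125^16≡153, 125^32≡16, 125^64≡99
124 = 64 + 32 + 16 + 8 + 4, so 125^124 ≡ 99·16·153·101·130 ≡ 108 (mod 157)
R · y^e mod p:
Squares mod 157: 118^1≡118, 118^2≡108, 118^4≡46, 118^8≡75, 118^16≡130, 118^32≡101, 118^64≡153
82 = 64 + 16 + 2, so 118^82 ≡ 153·130·108 ≡ 46 (mod 157)
16·46 = 736 ≡ 108 (mod 157)
108 ≡ 108 (mod 157); signature holds.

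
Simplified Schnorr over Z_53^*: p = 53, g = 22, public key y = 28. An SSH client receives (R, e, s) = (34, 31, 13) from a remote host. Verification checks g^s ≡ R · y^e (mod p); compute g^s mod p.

23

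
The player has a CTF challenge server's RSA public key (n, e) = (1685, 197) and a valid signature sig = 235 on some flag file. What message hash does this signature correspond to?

sig^2 ≡ 235^2 = 55225 ≡ 1305
sig^4 ≡ 1305^2 = 1703025 ≡ 1175
sig^8 ≡ 1175^2 = 1380625 ≡ 610
sig^16 ≡ 610^2 = 372100 ≡ 1400
sig^32 ≡ 1400^2 = 1960000 ≡ 345
sig^64 ≡ 345^2 = 119025 ≡ 1075
sig^128 ≡ 1075^2 = 1155625 ≡ 1400
197 = 128 + 64 + 4 + 1, so sig^197 ≡ 1400·1075·1175·235 ≡ 605 (mod 1685)

605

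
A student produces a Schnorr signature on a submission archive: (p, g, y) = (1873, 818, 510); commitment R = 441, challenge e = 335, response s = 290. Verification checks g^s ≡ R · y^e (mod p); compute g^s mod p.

550

818^290 mod 1873 = 550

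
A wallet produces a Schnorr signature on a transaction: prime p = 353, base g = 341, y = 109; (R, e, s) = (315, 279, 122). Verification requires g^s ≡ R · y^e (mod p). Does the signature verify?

does not verify

g^s mod p:
341^2 = 116281 ≡ 144
341^4 ≡ 144^2 = 20736 ≡ 262
341^8 ≡ 262^2 = 68644 ≡ 162
341^16 ≡ 162^2 = 26244 ≡ 122
341^32 ≡ 122^2 = 14884 ≡ 58
341^64 ≡ 58^2 = 3364 ≡ 187
122 = 64 + 32 + 16 + 8 + 2, so 341^122 ≡ 187·58·122·162·144 ≡ 98 (mod 353)
R · y^e mod p:
109^2 = 11881 ≡ 232
109^4 ≡ 232^2 = 53824 ≡ 168
109^8 ≡ 168^2 = 28224 ≡ 337
109^16 ≡ 337^2 = 113569 ≡ 256
109^32 ≡ 256^2 = 65536 ≡ 231
109^64 ≡ 231^2 = 53361 ≡ 58
109^128 ≡ 58^2 = 3364 ≡ 187
109^256 ≡ 187^2 = 34969 ≡ 22
279 = 256 + 16 + 4 + 2 + 1, so 109^279 ≡ 22·256·168·232·109 ≡ 242 (mod 353)
315·242 = 76230 ≡ 335 (mod 353)
98 ≠ 335; the check fails.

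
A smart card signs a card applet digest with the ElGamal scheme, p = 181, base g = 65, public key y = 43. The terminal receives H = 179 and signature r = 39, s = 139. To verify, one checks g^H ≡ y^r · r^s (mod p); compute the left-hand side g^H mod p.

39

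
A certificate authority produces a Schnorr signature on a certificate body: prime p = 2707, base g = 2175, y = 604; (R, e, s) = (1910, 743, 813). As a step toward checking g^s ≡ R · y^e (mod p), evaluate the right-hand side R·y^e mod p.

1948

604^2 = 364816 ≡ 2078
604^4 ≡ 2078^2 = 4318084 ≡ 419
604^8 ≡ 419^2 = 175561 ≡ 2313
604^16 ≡ 2313^2 = 5349969 ≡ 937
604^32 ≡ 937^2 = 877969 ≡ 901
604^64 ≡ 901^2 = 811801 ≡ 2408
604^128 ≡ 2408^2 = 5798464 ≡ 70
604^256 ≡ 70^2 = 4900 ≡ 2193
604^512 ≡ 2193^2 = 4809249 ≡ 1617
743 = 512 + 128 + 64 + 32 + 4 + 2 + 1, so 604^743 ≡ 1617·70·2408·901·419·2078·604 ≡ 1115 (mod 2707)
R · y^e ≡ 1910·1115 = 2129650 ≡ 1948 (mod 2707)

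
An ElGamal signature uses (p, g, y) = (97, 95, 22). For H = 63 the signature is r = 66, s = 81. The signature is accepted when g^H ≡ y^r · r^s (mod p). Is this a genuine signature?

genuine

Left side g^H mod p:
Squares mod 97: 95^1≡95, 95^2≡4, 95^4≡16, 95^8≡62, 95^16≡61, 95^32≡35
63 = 32 + 16 + 8 + 4 + 2 + 1, so 95^63 ≡ 35·61·62·16·4·95 ≡ 18 (mod 97)
Right side y^r · r^s mod p:
Squares mod 97: 22^1≡22, 22^2≡96, 22^4≡1, 22^8≡1, 22^16≡1, 22^32≡1, 22^64≡1
66 = 64 + 2, so 22^66 ≡ 1·96 ≡ 96 (mod 97)
Squares mod 97: 66^1≡66, 66^2≡88, 66^4≡81, 66^8≡62, 66^16≡61, 66^32≡35, 66^64≡61
81 = 64 + 16 + 1, so 66^81 ≡ 61·61·66 ≡ 79 (mod 97)
96·79 = 7584 ≡ 18 (mod 97)
18 ≡ 18 (mod 97), so the signature is genuine.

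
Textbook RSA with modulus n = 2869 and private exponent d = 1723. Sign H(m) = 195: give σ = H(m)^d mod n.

(H(m))^2 ≡ 195^2 = 38025 ≡ 728
(H(m))^4 ≡ 728^2 = 529984 ≡ 2088
(H(m))^8 ≡ 2088^2 = 4359744 ≡ 1733
(H(m))^16 ≡ 1733^2 = 3003289 ≡ 2315
(H(m))^32 ≡ 2315^2 = 5359225 ≡ 2802
(H(m))^64 ≡ 2802^2 = 7851204 ≡ 1620
(H(m))^128 ≡ 1620^2 = 2624400 ≡ 2134
(H(m))^256 ≡ 2134^2 = 4553956 ≡ 853
(H(m))^512 ≡ 853^2 = 727609 ≡ 1752
(H(m))^1024 ≡ 1752^2 = 3069504 ≡ 2543
1723 = 1024 + 512 + 128 + 32 + 16 + 8 + 2 + 1, so (H(m))^1723 ≡ 2543·1752·2134·2802·2315·1733·728·195 ≡ 1784 (mod 2869)

1784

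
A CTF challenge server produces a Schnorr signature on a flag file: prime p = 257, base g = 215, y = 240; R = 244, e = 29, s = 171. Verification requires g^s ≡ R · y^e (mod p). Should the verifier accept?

g^s mod p:
215^2 = 46225 ≡ 222
215^4 ≡ 222^2 = 49284 ≡ 197
215^8 ≡ 197^2 = 38809 ≡ 2
215^16 ≡ 2^2 = 4
215^32 ≡ 4^2 = 16
215^64 ≡ 16^2 = 256
215^128 ≡ 256^2 = 65536 ≡ 1
171 = 128 + 32 + 8 + 2 + 1, so 215^171 ≡ 1·16·2·222·215 ≡ 9 (mod 257)
R · y^e mod p:
240^2 = 57600 ≡ 32
240^4 ≡ 32^2 = 1024 ≡ 253
240^8 ≡ 253^2 = 64009 ≡ 16
240^16 ≡ 16^2 = 256
29 = 16 + 8 + 4 + 1, so 240^29 ≡ 256·16·253·240 ≡ 197 (mod 257)
244·197 = 48068 ≡ 9 (mod 257)
9 ≡ 9 (mod 257); signature holds.

accept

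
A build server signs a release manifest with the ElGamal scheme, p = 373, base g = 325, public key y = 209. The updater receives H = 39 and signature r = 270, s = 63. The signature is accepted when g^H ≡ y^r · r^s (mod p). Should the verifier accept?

reject

Left side g^H mod p:
325^2 = 105625 ≡ 66
325^4 ≡ 66^2 = 4356 ≡ 253
325^8 ≡ 253^2 = 64009 ≡ 226
325^16 ≡ 226^2 = 51076 ≡ 348
325^32 ≡ 348^2 = 121104 ≡ 252
39 = 32 + 4 + 2 + 1, so 325^39 ≡ 252·253·66·325 ≡ 119 (mod 373)
Right side y^r · r^s mod p:
209^2 = 43681 ≡ 40
209^4 ≡ 40^2 = 1600 ≡ 108
209^8 ≡ 108^2 = 11664 ≡ 101
209^16 ≡ 101^2 = 10201 ≡ 130
209^32 ≡ 130^2 = 16900 ≡ 115
209^64 ≡ 115^2 = 13225 ≡ 170
209^128 ≡ 170^2 = 28900 ≡ 179
209^256 ≡ 179^2 = 32041 ≡ 336
270 = 256 + 8 + 4 + 2, so 209^270 ≡ 336·101·108·40 ≡ 346 (mod 373)
270^2 = 72900 ≡ 165
270^4 ≡ 165^2 = 27225 ≡ 369
270^8 ≡ 369^2 = 136161 ≡ 16
270^16 ≡ 16^2 = 256
270^32 ≡ 256^2 = 65536 ≡ 261
63 = 32 + 16 + 8 + 4 + 2 + 1, so 270^63 ≡ 261·256·16·369·165·270 ≡ 215 (mod 373)
346·215 = 74390 ≡ 163 (mod 373)
119 ≠ 163, so verification fails.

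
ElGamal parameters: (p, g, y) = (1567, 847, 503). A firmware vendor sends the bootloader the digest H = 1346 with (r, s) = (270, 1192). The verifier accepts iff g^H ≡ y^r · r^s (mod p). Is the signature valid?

valid

Left side g^H mod p:
847^2 = 717409 ≡ 1290
847^4 ≡ 1290^2 = 1664100 ≡ 1513
847^8 ≡ 1513^2 = 2289169 ≡ 1349
847^16 ≡ 1349^2 = 1819801 ≡ 514
847^32 ≡ 514^2 = 264196 ≡ 940
847^64 ≡ 940^2 = 883600 ≡ 1379
847^128 ≡ 1379^2 = 1901641 ≡ 870
847^256 ≡ 870^2 = 756900 ≡ 39
847^512 ≡ 39^2 = 1521
847^1024 ≡ 1521^2 = 2313441 ≡ 549
1346 = 1024 + 256 + 64 + 2, so 847^1346 ≡ 549·39·1379·1290 ≡ 386 (mod 1567)
Right side y^r · r^s mod p:
503^2 = 253009 ≡ 722
503^4 ≡ 722^2 = 521284 ≡ 1040
503^8 ≡ 1040^2 = 1081600 ≡ 370
503^16 ≡ 370^2 = 136900 ≡ 571
503^32 ≡ 571^2 = 326041 ≡ 105
503^64 ≡ 105^2 = 11025 ≡ 56
503^128 ≡ 56^2 = 3136 ≡ 2
503^256 ≡ 2^2 = 4
270 = 256 + 8 + 4 + 2, so 503^270 ≡ 4·370·1040·722 ≡ 103 (mod 1567)
270^2 = 72900 ≡ 818
270^4 ≡ 818^2 = 669124 ≡ 15
270^8 ≡ 15^2 = 225
270^16 ≡ 225^2 = 50625 ≡ 481
270^32 ≡ 481^2 = 231361 ≡ 1012
270^64 ≡ 1012^2 = 1024144 ≡ 893
270^128 ≡ 893^2 = 797449 ≡ 1413
270^256 ≡ 1413^2 = 1996569 ≡ 211
270^512 ≡ 211^2 = 44521 ≡ 645
270^1024 ≡ 645^2 = 416025 ≡ 770
1192 = 1024 + 128 + 32 + 8, so 270^1192 ≡ 770·1413·1012·225 ≡ 734 (mod 1567)
103·734 = 75602 ≡ 386 (mod 1567)
386 ≡ 386 (mod 1567), so the signature is genuine.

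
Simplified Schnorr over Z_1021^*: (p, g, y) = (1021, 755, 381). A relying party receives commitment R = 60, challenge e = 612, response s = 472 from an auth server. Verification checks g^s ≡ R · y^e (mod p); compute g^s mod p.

482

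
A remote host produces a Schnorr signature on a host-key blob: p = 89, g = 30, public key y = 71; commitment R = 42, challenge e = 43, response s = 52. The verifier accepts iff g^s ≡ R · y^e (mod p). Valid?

yes

g^s mod p:
30^2 = 900 ≡ 10
30^4 ≡ 10^2 = 100 ≡ 11
30^8 ≡ 11^2 = 121 ≡ 32
30^16 ≡ 32^2 = 1024 ≡ 45
30^32 ≡ 45^2 = 2025 ≡ 67
52 = 32 + 16 + 4, so 30^52 ≡ 67·45·11 ≡ 57 (mod 89)
R · y^e mod p:
71^2 = 5041 ≡ 57
71^4 ≡ 57^2 = 3249 ≡ 45
71^8 ≡ 45^2 = 2025 ≡ 67
71^16 ≡ 67^2 = 4489 ≡ 39
71^32 ≡ 39^2 = 1521 ≡ 8
43 = 32 + 8 + 2 + 1, so 71^43 ≡ 8·67·57·71 ≡ 84 (mod 89)
42·84 = 3528 ≡ 57 (mod 89)
57 ≡ 57 (mod 89); signature holds.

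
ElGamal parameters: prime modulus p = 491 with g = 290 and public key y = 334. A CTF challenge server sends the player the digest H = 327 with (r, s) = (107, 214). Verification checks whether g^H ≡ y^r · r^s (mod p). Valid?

Left side g^H mod p:
290^327 mod 491 = 45
Right side y^r · r^s mod p:
334^107 mod 491 = 192
107^214 mod 491 = 419
192·419 = 80448 ≡ 415 (mod 491)
45 ≠ 415, so verification fails.

no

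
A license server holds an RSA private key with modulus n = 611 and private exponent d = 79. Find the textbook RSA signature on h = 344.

501

h^79 mod 611 = 501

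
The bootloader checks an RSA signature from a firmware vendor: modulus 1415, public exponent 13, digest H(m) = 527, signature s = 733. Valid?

Squares mod 1415: s^1≡733, s^2≡1004, s^4≡536, s^8≡51
13 = 8 + 4 + 1, so s^13 ≡ 51·536·733 ≡ 888 (mod 1415)
The recovered value 888 does not match the digest 527.

no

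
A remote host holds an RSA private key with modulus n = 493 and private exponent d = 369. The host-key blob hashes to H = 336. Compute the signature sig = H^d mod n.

336

H^2 ≡ 336^2 = 112896 ≡ 492
H^4 ≡ 492^2 = 242064 ≡ 1
H^8 ≡ 1^2 = 1
H^16 ≡ 1^2 = 1
H^32 ≡ 1^2 = 1
H^64 ≡ 1^2 = 1
H^128 ≡ 1^2 = 1
H^256 ≡ 1^2 = 1
369 = 256 + 64 + 32 + 16 + 1, so H^369 ≡ 1·1·1·1·336 ≡ 336 (mod 493)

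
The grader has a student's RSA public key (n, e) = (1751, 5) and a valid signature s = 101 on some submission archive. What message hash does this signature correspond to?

1410

Squares mod 1751: s^1≡101, s^2≡1446, s^4≡222
5 = 4 + 1, so s^5 ≡ 222·101 ≡ 1410 (mod 1751)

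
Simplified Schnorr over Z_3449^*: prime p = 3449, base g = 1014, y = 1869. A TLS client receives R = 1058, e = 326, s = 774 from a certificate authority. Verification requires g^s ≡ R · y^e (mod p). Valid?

yes

g^s mod p:
1014^2 = 1028196 ≡ 394
1014^4 ≡ 394^2 = 155236 ≡ 31
1014^8 ≡ 31^2 = 961
1014^16 ≡ 961^2 = 923521 ≡ 2638
1014^32 ≡ 2638^2 = 6959044 ≡ 2411
1014^64 ≡ 2411^2 = 5812921 ≡ 1356
1014^128 ≡ 1356^2 = 1838736 ≡ 419
1014^256 ≡ 419^2 = 175561 ≡ 3111
1014^512 ≡ 3111^2 = 9678321 ≡ 427
774 = 512 + 256 + 4 + 2, so 1014^774 ≡ 427·3111·31·394 ≡ 3381 (mod 3449)
R · y^e mod p:
1869^2 = 3493161 ≡ 2773
1869^4 ≡ 2773^2 = 7689529 ≡ 1708
1869^8 ≡ 1708^2 = 2917264 ≡ 2859
1869^16 ≡ 2859^2 = 8173881 ≡ 3200
1869^32 ≡ 3200^2 = 10240000 ≡ 3368
1869^64 ≡ 3368^2 = 11343424 ≡ 3112
1869^128 ≡ 3112^2 = 9684544 ≡ 3201
1869^256 ≡ 3201^2 = 10246401 ≡ 2871
326 = 256 + 64 + 4 + 2, so 1869^326 ≡ 2871·3112·1708·2773 ≡ 678 (mod 3449)
1058·678 = 717324 ≡ 3381 (mod 3449)
3381 ≡ 3381 (mod 3449); signature holds.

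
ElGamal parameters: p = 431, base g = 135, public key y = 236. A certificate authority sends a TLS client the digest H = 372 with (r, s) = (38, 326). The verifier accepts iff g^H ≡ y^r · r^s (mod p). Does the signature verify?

does not verify

Left side g^H mod p:
135^372 mod 431 = 114
Right side y^r · r^s mod p:
236^38 mod 431 = 357
38^326 mod 431 = 171
357·171 = 61047 ≡ 276 (mod 431)
114 ≠ 276, so verification fails.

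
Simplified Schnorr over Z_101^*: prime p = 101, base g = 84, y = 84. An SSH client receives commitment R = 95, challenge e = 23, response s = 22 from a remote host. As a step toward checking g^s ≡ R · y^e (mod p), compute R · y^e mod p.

Squares mod 101: 84^1≡84, 84^2≡87, 84^4≡95, 84^8≡36, 84^16≡84
23 = 16 + 4 + 2 + 1, so 84^23 ≡ 84·95·87·84 ≡ 36 (mod 101)
R · y^e ≡ 95·36 = 3420 ≡ 87 (mod 101)

87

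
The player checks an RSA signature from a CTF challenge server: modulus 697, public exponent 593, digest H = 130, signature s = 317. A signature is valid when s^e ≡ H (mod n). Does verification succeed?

passes

s^2 ≡ 317^2 = 100489 ≡ 121
s^4 ≡ 121^2 = 14641 ≡ 4
s^8 ≡ 4^2 = 16
s^16 ≡ 16^2 = 256
s^32 ≡ 256^2 = 65536 ≡ 18
s^64 ≡ 18^2 = 324
s^128 ≡ 324^2 = 104976 ≡ 426
s^256 ≡ 426^2 = 181476 ≡ 256
s^512 ≡ 256^2 = 65536 ≡ 18
593 = 512 + 64 + 16 + 1, so s^593 ≡ 18·324·256·317 ≡ 130 (mod 697)
s^593 mod 697 = 130 matches H.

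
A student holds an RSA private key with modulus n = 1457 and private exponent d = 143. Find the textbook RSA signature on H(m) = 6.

(H(m))^2 ≡ 6^2 = 36
(H(m))^4 ≡ 36^2 = 1296
(H(m))^8 ≡ 1296^2 = 1679616 ≡ 1152
(H(m))^16 ≡ 1152^2 = 1327104 ≡ 1234
(H(m))^32 ≡ 1234^2 = 1522756 ≡ 191
(H(m))^64 ≡ 191^2 = 36481 ≡ 56
(H(m))^128 ≡ 56^2 = 3136 ≡ 222
143 = 128 + 8 + 4 + 2 + 1, so (H(m))^143 ≡ 222·1152·1296·36·6 ≡ 491 (mod 1457)

491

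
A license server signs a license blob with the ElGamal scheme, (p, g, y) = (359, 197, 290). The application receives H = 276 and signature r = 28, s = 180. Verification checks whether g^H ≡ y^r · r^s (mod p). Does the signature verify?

Left side g^H mod p:
Squares mod 359: 197^1≡197, 197^2≡37, 197^4≡292, 197^8≡181, 197^16≡92, 197^32≡207, 197^64≡128, 197^128≡229, 197^256≡27
276 = 256 + 16 + 4, so 197^276 ≡ 27·92·292 ≡ 148 (mod 359)
Right side y^r · r^s mod p:
Squares mod 359: 290^1≡290, 290^2≡94, 290^4≡220, 290^8≡294, 290^16≡276
28 = 16 + 8 + 4, so 290^28 ≡ 276·294·220 ≡ 46 (mod 359)
Squares mod 359: 28^1≡28, 28^2≡66, 28^4≡48, 28^8≡150, 28^16≡242, 28^32≡47, 28^64≡55, 28^128≡153
180 = 128 + 32 + 16 + 4, so 28^180 ≡ 153·47·242·48 ≡ 331 (mod 359)
46·331 = 15226 ≡ 148 (mod 359)
148 ≡ 148 (mod 359), so the signature is genuine.

verifies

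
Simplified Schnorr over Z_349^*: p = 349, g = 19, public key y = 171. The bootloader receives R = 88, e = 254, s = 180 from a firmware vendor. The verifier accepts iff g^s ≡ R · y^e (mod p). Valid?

g^s mod p:
19^2 = 361 ≡ 12
19^4 ≡ 12^2 = 144
19^8 ≡ 144^2 = 20736 ≡ 145
19^16 ≡ 145^2 = 21025 ≡ 85
19^32 ≡ 85^2 = 7225 ≡ 245
19^64 ≡ 245^2 = 60025 ≡ 346
19^128 ≡ 346^2 = 119716 ≡ 9
180 = 128 + 32 + 16 + 4, so 19^180 ≡ 9·245·85·144 ≡ 332 (mod 349)
R · y^e mod p:
171^2 = 29241 ≡ 274
171^4 ≡ 274^2 = 75076 ≡ 41
171^8 ≡ 41^2 = 1681 ≡ 285
171^16 ≡ 285^2 = 81225 ≡ 257
171^32 ≡ 257^2 = 66049 ≡ 88
171^64 ≡ 88^2 = 7744 ≡ 66
171^128 ≡ 66^2 = 4356 ≡ 168
254 = 128 + 64 + 32 + 16 + 8 + 4 + 2, so 171^254 ≡ 168·66·88·257·285·41·274 ≡ 210 (mod 349)
88·210 = 18480 ≡ 332 (mod 349)
332 ≡ 332 (mod 349); signature holds.

yes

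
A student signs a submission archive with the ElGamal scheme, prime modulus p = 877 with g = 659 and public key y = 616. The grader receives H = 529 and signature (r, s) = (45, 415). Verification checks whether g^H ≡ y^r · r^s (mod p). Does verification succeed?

Left side g^H mod p:
659^529 mod 877 = 803
Right side y^r · r^s mod p:
616^45 mod 877 = 79
45^415 mod 877 = 321
79·321 = 25359 ≡ 803 (mod 877)
803 ≡ 803 (mod 877), so the signature is genuine.

passes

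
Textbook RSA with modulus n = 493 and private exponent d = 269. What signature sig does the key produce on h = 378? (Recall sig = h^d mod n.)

h^269 mod 493 = 378

378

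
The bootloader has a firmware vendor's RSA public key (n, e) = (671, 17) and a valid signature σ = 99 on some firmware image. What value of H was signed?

220

σ^2 ≡ 99^2 = 9801 ≡ 407
σ^4 ≡ 407^2 = 165649 ≡ 583
σ^8 ≡ 583^2 = 339889 ≡ 363
σ^16 ≡ 363^2 = 131769 ≡ 253
17 = 16 + 1, so σ^17 ≡ 253·99 ≡ 220 (mod 671)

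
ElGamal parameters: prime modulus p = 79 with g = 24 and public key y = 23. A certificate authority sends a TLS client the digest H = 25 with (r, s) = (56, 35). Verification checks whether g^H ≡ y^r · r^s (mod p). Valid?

Left side g^H mod p:
24^25 mod 79 = 24
Right side y^r · r^s mod p:
23^56 mod 79 = 55
56^35 mod 79 = 24
55·24 = 1320 ≡ 56 (mod 79)
24 ≠ 56, so verification fails.

no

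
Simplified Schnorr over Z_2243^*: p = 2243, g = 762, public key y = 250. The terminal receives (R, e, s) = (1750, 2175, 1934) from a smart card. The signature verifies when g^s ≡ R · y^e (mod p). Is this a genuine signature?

g^s mod p:
762^2 = 580644 ≡ 1950
762^4 ≡ 1950^2 = 3802500 ≡ 615
762^8 ≡ 615^2 = 378225 ≡ 1401
762^16 ≡ 1401^2 = 1962801 ≡ 176
762^32 ≡ 176^2 = 30976 ≡ 1817
762^64 ≡ 1817^2 = 3301489 ≡ 2036
762^128 ≡ 2036^2 = 4145296 ≡ 232
762^256 ≡ 232^2 = 53824 ≡ 2235
762^512 ≡ 2235^2 = 4995225 ≡ 64
762^1024 ≡ 64^2 = 4096 ≡ 1853
1934 = 1024 + 512 + 256 + 128 + 8 + 4 + 2, so 762^1934 ≡ 1853·64·2235·232·1401·615·1950 ≡ 1142 (mod 2243)
R · y^e mod p:
250^2 = 62500 ≡ 1939
250^4 ≡ 1939^2 = 3759721 ≡ 453
250^8 ≡ 453^2 = 205209 ≡ 1096
250^16 ≡ 1096^2 = 1201216 ≡ 1211
250^32 ≡ 1211^2 = 1466521 ≡ 1842
250^64 ≡ 1842^2 = 3392964 ≡ 1548
250^128 ≡ 1548^2 = 2396304 ≡ 780
250^256 ≡ 780^2 = 608400 ≡ 547
250^512 ≡ 547^2 = 299209 ≡ 890
250^1024 ≡ 890^2 = 792100 ≡ 321
250^2048 ≡ 321^2 = 103041 ≡ 2106
2175 = 2048 + 64 + 32 + 16 + 8 + 4 + 2 + 1, so 250^2175 ≡ 2106·1548·1842·1211·1096·453·1939·250 ≡ 1995 (mod 2243)
1750·1995 = 3491250 ≡ 1142 (mod 2243)
1142 ≡ 1142 (mod 2243); signature holds.

genuine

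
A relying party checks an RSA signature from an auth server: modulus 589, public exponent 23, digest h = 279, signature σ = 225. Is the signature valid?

invalid

σ^2 ≡ 225^2 = 50625 ≡ 560
σ^4 ≡ 560^2 = 313600 ≡ 252
σ^8 ≡ 252^2 = 63504 ≡ 481
σ^16 ≡ 481^2 = 231361 ≡ 473
23 = 16 + 4 + 2 + 1, so σ^23 ≡ 473·252·560·225 ≡ 574 (mod 589)
The recovered value 574 does not match the digest 279.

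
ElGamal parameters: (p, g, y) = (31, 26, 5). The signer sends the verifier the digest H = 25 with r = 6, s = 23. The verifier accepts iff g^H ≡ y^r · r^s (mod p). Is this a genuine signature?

Left side g^H mod p:
26^2 = 676 ≡ 25
26^4 ≡ 25^2 = 625 ≡ 5
26^8 ≡ 5^2 = 25
26^16 ≡ 25^2 = 625 ≡ 5
25 = 16 + 8 + 1, so 26^25 ≡ 5·25·26 ≡ 26 (mod 31)
Right side y^r · r^s mod p:
5^2 = 25
5^4 ≡ 25^2 = 625 ≡ 5
6 = 4 + 2, so 5^6 ≡ 5·25 ≡ 1 (mod 31)
6^2 = 36 ≡ 5
6^4 ≡ 5^2 = 25
6^8 ≡ 25^2 = 625 ≡ 5
6^16 ≡ 5^2 = 25
23 = 16 + 4 + 2 + 1, so 6^23 ≡ 25·25·5·6 ≡ 26 (mod 31)
1·26 = 26 ≡ 26 (mod 31)
26 ≡ 26 (mod 31), so the signature is genuine.

genuine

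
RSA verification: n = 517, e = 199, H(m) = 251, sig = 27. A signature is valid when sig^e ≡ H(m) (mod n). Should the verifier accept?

sig^2 ≡ 27^2 = 729 ≡ 212
sig^4 ≡ 212^2 = 44944 ≡ 482
sig^8 ≡ 482^2 = 232324 ≡ 191
sig^16 ≡ 191^2 = 36481 ≡ 291
sig^32 ≡ 291^2 = 84681 ≡ 410
sig^64 ≡ 410^2 = 168100 ≡ 75
sig^128 ≡ 75^2 = 5625 ≡ 455
199 = 128 + 64 + 4 + 2 + 1, so sig^199 ≡ 455·75·482·212·27 ≡ 251 (mod 517)
Since 251 equals the digest 251, verification succeeds.

accept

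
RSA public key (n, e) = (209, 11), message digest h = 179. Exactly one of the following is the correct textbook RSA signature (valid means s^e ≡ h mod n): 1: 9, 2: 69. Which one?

Candidate 1: 9^2 = 81; 9^4 ≡ 81^2 = 6561 ≡ 82; 9^8 ≡ 82^2 = 6724 ≡ 36; 11 = 8 + 2 + 1, so 9^11 ≡ 36·81·9 ≡ 119 (mod 209)
Candidate 2: 69^2 = 4761 ≡ 163; 69^4 ≡ 163^2 = 26569 ≡ 26; 69^8 ≡ 26^2 = 676 ≡ 49; 11 = 8 + 2 + 1, so 69^11 ≡ 49·163·69 ≡ 179 (mod 209)
  → matches h = 179

2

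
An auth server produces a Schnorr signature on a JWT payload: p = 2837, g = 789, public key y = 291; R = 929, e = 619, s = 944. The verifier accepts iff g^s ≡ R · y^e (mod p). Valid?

no

g^s mod p:
789^2 = 622521 ≡ 1218
789^4 ≡ 1218^2 = 1483524 ≡ 2610
789^8 ≡ 2610^2 = 6812100 ≡ 463
789^16 ≡ 463^2 = 214369 ≡ 1594
789^32 ≡ 1594^2 = 2540836 ≡ 1721
789^64 ≡ 1721^2 = 2961841 ≡ 13
789^128 ≡ 13^2 = 169
789^256 ≡ 169^2 = 28561 ≡ 191
789^512 ≡ 191^2 = 36481 ≡ 2437
944 = 512 + 256 + 128 + 32 + 16, so 789^944 ≡ 2437·191·169·1721·1594 ≡ 810 (mod 2837)
R · y^e mod p:
291^2 = 84681 ≡ 2408
291^4 ≡ 2408^2 = 5798464 ≡ 2473
291^8 ≡ 2473^2 = 6115729 ≡ 1994
291^16 ≡ 1994^2 = 3976036 ≡ 1399
291^32 ≡ 1399^2 = 1957201 ≡ 2508
291^64 ≡ 2508^2 = 6290064 ≡ 435
291^128 ≡ 435^2 = 189225 ≡ 1983
291^256 ≡ 1983^2 = 3932289 ≡ 207
291^512 ≡ 207^2 = 42849 ≡ 294
619 = 512 + 64 + 32 + 8 + 2 + 1, so 291^619 ≡ 294·435·2508·1994·2408·291 ≡ 1021 (mod 2837)
929·1021 = 948509 ≡ 951 (mod 2837)
810 ≠ 951; the check fails.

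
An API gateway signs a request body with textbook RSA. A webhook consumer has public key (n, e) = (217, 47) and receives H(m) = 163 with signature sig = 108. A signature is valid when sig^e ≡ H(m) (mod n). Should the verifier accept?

reject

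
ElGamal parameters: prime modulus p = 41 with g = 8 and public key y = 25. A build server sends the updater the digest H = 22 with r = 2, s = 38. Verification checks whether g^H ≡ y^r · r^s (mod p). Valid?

yes

Left side g^H mod p:
Squares mod 41: 8^1≡8, 8^2≡23, 8^4≡37, 8^8≡16, 8^16≡10
22 = 16 + 4 + 2, so 8^22 ≡ 10·37·23 ≡ 23 (mod 41)
Right side y^r · r^s mod p:
Squares mod 41: 25^1≡25, 25^2≡10
25^2 ≡ 10 (mod 41)
Squares mod 41: 2^1≡2, 2^2≡4, 2^4≡16, 2^8≡10, 2^16≡18, 2^32≡37
38 = 32 + 4 + 2, so 2^38 ≡ 37·16·4 ≡ 31 (mod 41)
10·31 = 310 ≡ 23 (mod 41)
23 ≡ 23 (mod 41), so the signature is genuine.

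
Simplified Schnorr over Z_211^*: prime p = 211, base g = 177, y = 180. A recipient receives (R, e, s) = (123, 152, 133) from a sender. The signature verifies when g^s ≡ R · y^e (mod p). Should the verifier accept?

g^s mod p:
177^2 = 31329 ≡ 101
177^4 ≡ 101^2 = 10201 ≡ 73
177^8 ≡ 73^2 = 5329 ≡ 54
177^16 ≡ 54^2 = 2916 ≡ 173
177^32 ≡ 173^2 = 29929 ≡ 178
177^64 ≡ 178^2 = 31684 ≡ 34
177^128 ≡ 34^2 = 1156 ≡ 101
133 = 128 + 4 + 1, so 177^133 ≡ 101·73·177 ≡ 197 (mod 211)
R · y^e mod p:
180^2 = 32400 ≡ 117
180^4 ≡ 117^2 = 13689 ≡ 185
180^8 ≡ 185^2 = 34225 ≡ 43
180^16 ≡ 43^2 = 1849 ≡ 161
180^32 ≡ 161^2 = 25921 ≡ 179
180^64 ≡ 179^2 = 32041 ≡ 180
180^128 ≡ 180^2 = 32400 ≡ 117
152 = 128 + 16 + 8, so 180^152 ≡ 117·161·43 ≡ 173 (mod 211)
123·173 = 21279 ≡ 179 (mod 211)
197 ≠ 179; the check fails.

reject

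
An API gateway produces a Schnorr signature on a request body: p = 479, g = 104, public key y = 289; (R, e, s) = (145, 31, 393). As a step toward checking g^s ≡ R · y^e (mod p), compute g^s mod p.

104^2 = 10816 ≡ 278
104^4 ≡ 278^2 = 77284 ≡ 165
104^8 ≡ 165^2 = 27225 ≡ 401
104^16 ≡ 401^2 = 160801 ≡ 336
104^32 ≡ 336^2 = 112896 ≡ 331
104^64 ≡ 331^2 = 109561 ≡ 349
104^128 ≡ 349^2 = 121801 ≡ 135
104^256 ≡ 135^2 = 18225 ≡ 23
393 = 256 + 128 + 8 + 1, so 104^393 ≡ 23·135·401·104 ≡ 455 (mod 479)

455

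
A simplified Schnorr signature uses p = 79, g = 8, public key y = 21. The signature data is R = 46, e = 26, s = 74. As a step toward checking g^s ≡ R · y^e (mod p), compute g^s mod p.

46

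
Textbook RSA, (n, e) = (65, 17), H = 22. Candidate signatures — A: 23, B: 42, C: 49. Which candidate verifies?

Candidate A: Squares mod 65: 23^1≡23, 23^2≡9, 23^4≡16, 23^8≡61, 23^16≡16; 17 = 16 + 1, so 23^17 ≡ 16·23 ≡ 43 (mod 65)
Candidate B: Squares mod 65: 42^1≡42, 42^2≡9, 42^4≡16, 42^8≡61, 42^16≡16; 17 = 16 + 1, so 42^17 ≡ 16·42 ≡ 22 (mod 65)
  → matches H = 22
Candidate C: Squares mod 65: 49^1≡49, 49^2≡61, 49^4≡16, 49^8≡61, 49^16≡16; 17 = 16 + 1, so 49^17 ≡ 16·49 ≡ 4 (mod 65)

B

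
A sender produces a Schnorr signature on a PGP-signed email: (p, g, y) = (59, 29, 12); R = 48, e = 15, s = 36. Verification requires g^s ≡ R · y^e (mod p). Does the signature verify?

g^s mod p:
Squares mod 59: 29^1≡29, 29^2≡15, 29^4≡48, 29^8≡3, 29^16≡9, 29^32≡22
36 = 32 + 4, so 29^36 ≡ 22·48 ≡ 53 (mod 59)
R · y^e mod p:
Squares mod 59: 12^1≡12, 12^2≡26, 12^4≡27, 12^8≡21
15 = 8 + 4 + 2 + 1, so 12^15 ≡ 21·27·26·12 ≡ 22 (mod 59)
48·22 = 1056 ≡ 53 (mod 59)
53 ≡ 53 (mod 59); signature holds.

verifies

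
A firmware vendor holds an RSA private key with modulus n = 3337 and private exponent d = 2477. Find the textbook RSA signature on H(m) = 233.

(H(m))^2 ≡ 233^2 = 54289 ≡ 897
(H(m))^4 ≡ 897^2 = 804609 ≡ 392
(H(m))^8 ≡ 392^2 = 153664 ≡ 162
(H(m))^16 ≡ 162^2 = 26244 ≡ 2885
(H(m))^32 ≡ 2885^2 = 8323225 ≡ 747
(H(m))^64 ≡ 747^2 = 558009 ≡ 730
(H(m))^128 ≡ 730^2 = 532900 ≡ 2317
(H(m))^256 ≡ 2317^2 = 5368489 ≡ 2593
(H(m))^512 ≡ 2593^2 = 6723649 ≡ 2931
(H(m))^1024 ≡ 2931^2 = 8590761 ≡ 1323
(H(m))^2048 ≡ 1323^2 = 1750329 ≡ 1741
2477 = 2048 + 256 + 128 + 32 + 8 + 4 + 1, so (H(m))^2477 ≡ 1741·2593·2317·747·162·392·233 ≡ 2943 (mod 3337)

2943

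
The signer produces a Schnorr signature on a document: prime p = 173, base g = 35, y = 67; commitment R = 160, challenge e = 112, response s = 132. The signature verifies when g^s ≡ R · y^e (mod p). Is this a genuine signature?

g^s mod p:
35^132 mod 173 = 29
R · y^e mod p:
67^112 mod 173 = 51
160·51 = 8160 ≡ 29 (mod 173)
29 ≡ 29 (mod 173); signature holds.

genuine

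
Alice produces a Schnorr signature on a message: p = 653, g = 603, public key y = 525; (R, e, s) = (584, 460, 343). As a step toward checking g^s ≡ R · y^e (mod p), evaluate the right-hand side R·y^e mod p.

67

525^2 = 275625 ≡ 59
525^4 ≡ 59^2 = 3481 ≡ 216
525^8 ≡ 216^2 = 46656 ≡ 293
525^16 ≡ 293^2 = 85849 ≡ 306
525^32 ≡ 306^2 = 93636 ≡ 257
525^64 ≡ 257^2 = 66049 ≡ 96
525^128 ≡ 96^2 = 9216 ≡ 74
525^256 ≡ 74^2 = 5476 ≡ 252
460 = 256 + 128 + 64 + 8 + 4, so 525^460 ≡ 252·74·96·293·216 ≡ 529 (mod 653)
R · y^e ≡ 584·529 = 308936 ≡ 67 (mod 653)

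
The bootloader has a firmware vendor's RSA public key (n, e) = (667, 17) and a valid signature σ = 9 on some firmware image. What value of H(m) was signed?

σ^17 mod 667 = 555

555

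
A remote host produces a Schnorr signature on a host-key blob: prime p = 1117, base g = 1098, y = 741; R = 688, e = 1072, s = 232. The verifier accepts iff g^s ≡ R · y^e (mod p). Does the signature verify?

does not verify

g^s mod p:
Squares mod 1117: 1098^1≡1098, 1098^2≡361, 1098^4≡749, 1098^8≡267, 1098^16≡918, 1098^32≡506, 1098^64≡243, 1098^128≡965
232 = 128 + 64 + 32 + 8, so 1098^232 ≡ 965·243·506·267 ≡ 774 (mod 1117)
R · y^e mod p:
Squares mod 1117: 741^1≡741, 741^2≡634, 741^4≡953, 741^8≡88, 741^16≡1042, 741^32≡40, 741^64≡483, 741^128≡953, 741^256≡88, 741^512≡1042, 741^1024≡40
1072 = 1024 + 32 + 16, so 741^1072 ≡ 40·40·1042 ≡ 636 (mod 1117)
688·636 = 437568 ≡ 821 (mod 1117)
774 ≠ 821; the check fails.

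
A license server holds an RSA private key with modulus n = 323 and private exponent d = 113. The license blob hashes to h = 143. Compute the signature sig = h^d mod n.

41

h^2 ≡ 143^2 = 20449 ≡ 100
h^4 ≡ 100^2 = 10000 ≡ 310
h^8 ≡ 310^2 = 96100 ≡ 169
h^16 ≡ 169^2 = 28561 ≡ 137
h^32 ≡ 137^2 = 18769 ≡ 35
h^64 ≡ 35^2 = 1225 ≡ 256
113 = 64 + 32 + 16 + 1, so h^113 ≡ 256·35·137·143 ≡ 41 (mod 323)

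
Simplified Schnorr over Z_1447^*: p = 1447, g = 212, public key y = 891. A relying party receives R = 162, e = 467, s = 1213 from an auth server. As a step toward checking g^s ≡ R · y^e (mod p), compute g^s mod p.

212^1213 mod 1447 = 137

137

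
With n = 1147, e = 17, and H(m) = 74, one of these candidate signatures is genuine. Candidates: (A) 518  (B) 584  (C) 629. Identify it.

A

Candidate A: Squares mod 1147: 518^1≡518, 518^2≡1073, 518^4≡888, 518^8≡555, 518^16≡629; 17 = 16 + 1, so 518^17 ≡ 629·518 ≡ 74 (mod 1147)
  → matches H(m) = 74
Candidate B: Squares mod 1147: 584^1≡584, 584^2≡397, 584^4≡470, 584^8≡676, 584^16≡470; 17 = 16 + 1, so 584^17 ≡ 470·584 ≡ 347 (mod 1147)
Candidate C: Squares mod 1147: 629^1≡629, 629^2≡1073, 629^4≡888, 629^8≡555, 629^16≡629; 17 = 16 + 1, so 629^17 ≡ 629·629 ≡ 1073 (mod 1147)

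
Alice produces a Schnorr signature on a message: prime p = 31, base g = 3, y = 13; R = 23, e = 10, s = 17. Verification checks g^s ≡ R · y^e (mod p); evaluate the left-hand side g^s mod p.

22

Squares mod 31: 3^1≡3, 3^2≡9, 3^4≡19, 3^8≡20, 3^16≡28
17 = 16 + 1, so 3^17 ≡ 28·3 ≡ 22 (mod 31)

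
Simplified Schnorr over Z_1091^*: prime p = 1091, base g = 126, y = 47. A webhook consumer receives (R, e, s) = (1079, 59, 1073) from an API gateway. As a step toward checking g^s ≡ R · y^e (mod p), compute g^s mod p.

592

Squares mod 1091: 126^1≡126, 126^2≡602, 126^4≡192, 126^8≡861, 126^16≡532, 126^32≡455, 126^64≡826, 126^128≡401, 126^256≡424, 126^512≡852, 126^1024≡389
1073 = 1024 + 32 + 16 + 1, so 126^1073 ≡ 389·455·532·126 ≡ 592 (mod 1091)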